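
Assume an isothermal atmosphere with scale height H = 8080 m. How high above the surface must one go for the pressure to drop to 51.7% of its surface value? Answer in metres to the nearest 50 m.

z ≈ 5350 m

Set P/P₀ = exp(−z/H) = 0.517, so z = −H ln(0.517).
−ln(0.517) = 0.65971; z = 8080.0 × 0.65971 = 5330.5 m.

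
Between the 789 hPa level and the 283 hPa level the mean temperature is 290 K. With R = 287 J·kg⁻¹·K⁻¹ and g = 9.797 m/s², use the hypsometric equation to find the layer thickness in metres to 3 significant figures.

Hypsometric equation: Δz = (R T̄/g) ln(P₁/P₂).
R T̄/g = 287 × 290 / 9.797 = 8495.5 m.
ln(789/283) = ln(2.7880) = 1.0253.
Δz = 8495.5 × 1.0253 = 8710.4 m.

Δz ≈ 8710 m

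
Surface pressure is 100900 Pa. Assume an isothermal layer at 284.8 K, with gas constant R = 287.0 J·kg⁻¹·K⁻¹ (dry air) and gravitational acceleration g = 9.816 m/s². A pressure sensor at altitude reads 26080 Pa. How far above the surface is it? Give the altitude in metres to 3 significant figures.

z ≈ 11300 m

Scale height: H = RT/g = 287.0 × 284.8 / 9.816 = 8327.0 m.
Invert the barometric formula: z = H ln(P₀/P).
P₀/P = 100900/26080 = 3.8689; ln(3.8689) = 1.3530.
z = 8327.0 × 1.3530 = 11266 m.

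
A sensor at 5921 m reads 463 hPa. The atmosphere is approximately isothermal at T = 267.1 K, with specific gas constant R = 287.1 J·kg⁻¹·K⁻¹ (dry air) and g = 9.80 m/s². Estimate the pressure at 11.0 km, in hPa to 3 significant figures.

P ≈ 242 hPa

Scale height: H = RT/g = 287.1 × 267.1 / 9.80 = 7824.9 m.
Between two levels, P₂ = P₁ exp(−Δz/H) with Δz = z₂ − z₁.
Δz = 11000 − 5921.0 = 5079.0 m; Δz/H = 5079.0/7824.9 = 0.64908.
P₂ = 463 × exp(−0.64908) = 463 × 0.52253 = 241.93 hPa.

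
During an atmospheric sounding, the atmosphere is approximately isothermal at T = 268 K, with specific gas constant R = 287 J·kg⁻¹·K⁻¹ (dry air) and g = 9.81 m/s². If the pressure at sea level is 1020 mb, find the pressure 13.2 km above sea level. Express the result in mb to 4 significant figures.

P ≈ 189.4 mb

Scale height: H = RT/g = 287 × 268 / 9.81 = 7840.6 m.
Barometric formula: P = P₀ exp(−z/H).
z/H = 13200/7840.6 = 1.6835; exp(−1.6835) = 0.18572.
P = 1020 × 0.18572 = 189.43 mb.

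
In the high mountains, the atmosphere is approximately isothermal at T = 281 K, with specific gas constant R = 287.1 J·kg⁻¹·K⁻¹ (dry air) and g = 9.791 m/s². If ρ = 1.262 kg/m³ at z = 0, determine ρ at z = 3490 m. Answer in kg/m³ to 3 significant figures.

Scale height: H = RT/g = 287.1 × 281 / 9.791 = 8239.7 m.
In an isothermal atmosphere, density decays like pressure: ρ = ρ₀ exp(−z/H).
z/H = 3490.0/8239.7 = 0.42356; exp(−0.42356) = 0.65471.
ρ = 1.262 × 0.65471 = 0.82624 kg/m³.

ρ ≈ 0.826 kg/m³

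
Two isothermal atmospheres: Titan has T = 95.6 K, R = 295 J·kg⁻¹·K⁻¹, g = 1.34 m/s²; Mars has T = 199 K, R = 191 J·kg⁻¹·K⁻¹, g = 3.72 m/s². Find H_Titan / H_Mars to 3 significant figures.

H_Titan/H_Mars ≈ 2.06

H = RT/g for each body.
H_Titan = 295 × 95.6 / 1.34 = 21046 m.
H_Mars = 191 × 199 / 3.72 = 10217 m.
H_Titan/H_Mars = 21046/10217 = 2.0599.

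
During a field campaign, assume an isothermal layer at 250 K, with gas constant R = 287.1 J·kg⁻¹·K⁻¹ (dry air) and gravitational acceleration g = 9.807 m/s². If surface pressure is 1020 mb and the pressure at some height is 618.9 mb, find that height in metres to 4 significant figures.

z ≈ 3657 m

Scale height: H = RT/g = 287.1 × 250 / 9.807 = 7318.8 m.
Invert the barometric formula: z = H ln(P₀/P).
P₀/P = 1020/618.9 = 1.6481; ln(1.6481) = 0.49962.
z = 7318.8 × 0.49962 = 3656.6 m.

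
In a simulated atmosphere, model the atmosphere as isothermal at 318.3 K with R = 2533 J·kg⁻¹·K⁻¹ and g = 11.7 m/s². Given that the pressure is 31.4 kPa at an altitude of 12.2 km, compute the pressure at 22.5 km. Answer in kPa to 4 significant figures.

P ≈ 27.04 kPa

Scale height: H = RT/g = 2533 × 318.3 / 11.7 = 68911 m.
Between two levels, P₂ = P₁ exp(−Δz/H) with Δz = z₂ − z₁.
Δz = 22500 − 12200 = 10300 m; Δz/H = 10300/68911 = 0.14947.
P₂ = 31.4 × exp(−0.14947) = 31.4 × 0.86116 = 27.040 kPa.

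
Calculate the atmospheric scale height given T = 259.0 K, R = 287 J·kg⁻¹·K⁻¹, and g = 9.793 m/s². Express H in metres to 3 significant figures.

The scale height of an isothermal atmosphere is H = RT/g.
H = 287 × 259.0 / 9.793 = 74333/9.793 = 7590.4 m.

H ≈ 7590 m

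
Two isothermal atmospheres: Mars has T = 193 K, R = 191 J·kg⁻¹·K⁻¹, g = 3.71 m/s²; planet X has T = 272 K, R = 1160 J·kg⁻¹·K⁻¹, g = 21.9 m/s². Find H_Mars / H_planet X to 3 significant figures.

H_Mars/H_planet X ≈ 0.690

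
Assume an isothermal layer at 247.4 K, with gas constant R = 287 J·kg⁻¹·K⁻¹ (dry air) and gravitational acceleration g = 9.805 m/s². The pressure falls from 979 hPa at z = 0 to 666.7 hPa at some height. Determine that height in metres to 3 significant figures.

z ≈ 2780 m

Scale height: H = RT/g = 287 × 247.4 / 9.805 = 7241.6 m.
Invert the barometric formula: z = H ln(P₀/P).
P₀/P = 979/666.7 = 1.4684; ln(1.4684) = 0.38417.
z = 7241.6 × 0.38417 = 2782.0 m.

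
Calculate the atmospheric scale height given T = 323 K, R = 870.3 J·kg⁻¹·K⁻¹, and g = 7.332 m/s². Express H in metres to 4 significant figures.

The scale height of an isothermal atmosphere is H = RT/g.
H = 870.3 × 323 / 7.332 = 281110/7.332 = 38340 m.

H ≈ 38340 m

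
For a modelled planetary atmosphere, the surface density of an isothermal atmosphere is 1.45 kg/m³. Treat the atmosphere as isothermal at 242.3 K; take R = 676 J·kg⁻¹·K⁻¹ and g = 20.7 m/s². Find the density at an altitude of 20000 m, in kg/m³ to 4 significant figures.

ρ ≈ 0.1158 kg/m³

Scale height: H = RT/g = 676 × 242.3 / 20.7 = 7912.8 m.
In an isothermal atmosphere, density decays like pressure: ρ = ρ₀ exp(−z/H).
z/H = 20000/7912.8 = 2.5276; exp(−2.5276) = 0.079850.
ρ = 1.45 × 0.079850 = 0.11578 kg/m³.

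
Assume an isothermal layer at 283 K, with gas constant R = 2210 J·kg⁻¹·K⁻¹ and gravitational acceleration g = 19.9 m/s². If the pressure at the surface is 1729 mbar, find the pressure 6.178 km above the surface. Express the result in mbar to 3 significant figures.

Scale height: H = RT/g = 2210 × 283 / 19.9 = 31429 m.
Barometric formula: P = P₀ exp(−z/H).
z/H = 6178.0/31429 = 0.19657; exp(−0.19657) = 0.82154.
P = 1729 × 0.82154 = 1420.4 mbar.

P ≈ 1420 mbar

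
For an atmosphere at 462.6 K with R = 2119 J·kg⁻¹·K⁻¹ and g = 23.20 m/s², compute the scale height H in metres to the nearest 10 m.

H ≈ 42250 m

The scale height of an isothermal atmosphere is H = RT/g.
H = 2119 × 462.6 / 23.20 = 980250/23.20 = 42252 m.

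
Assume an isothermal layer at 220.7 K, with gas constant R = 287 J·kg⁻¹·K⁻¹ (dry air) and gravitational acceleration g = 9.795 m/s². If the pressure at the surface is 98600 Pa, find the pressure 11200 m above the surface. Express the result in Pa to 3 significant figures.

Scale height: H = RT/g = 287 × 220.7 / 9.795 = 6466.7 m.
Barometric formula: P = P₀ exp(−z/H).
z/H = 11200/6466.7 = 1.7319; exp(−1.7319) = 0.17695.
P = 98600 × 0.17695 = 17447 Pa.

P ≈ 17400 Pa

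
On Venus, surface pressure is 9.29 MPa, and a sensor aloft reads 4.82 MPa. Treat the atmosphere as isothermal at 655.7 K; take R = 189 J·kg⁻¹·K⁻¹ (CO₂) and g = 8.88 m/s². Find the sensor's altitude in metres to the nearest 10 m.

z ≈ 9160 m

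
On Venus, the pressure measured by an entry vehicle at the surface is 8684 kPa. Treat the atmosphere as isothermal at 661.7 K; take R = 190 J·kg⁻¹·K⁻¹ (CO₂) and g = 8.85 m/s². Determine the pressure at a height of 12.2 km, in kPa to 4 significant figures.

Scale height: H = RT/g = 190 × 661.7 / 8.85 = 14206 m.
Barometric formula: P = P₀ exp(−z/H).
z/H = 12200/14206 = 0.85879; exp(−0.85879) = 0.42367.
P = 8684 × 0.42367 = 3679.2 kPa.

P ≈ 3679 kPa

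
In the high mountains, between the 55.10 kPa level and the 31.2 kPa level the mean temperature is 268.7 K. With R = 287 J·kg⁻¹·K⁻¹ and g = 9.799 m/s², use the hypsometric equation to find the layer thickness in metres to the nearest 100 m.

Hypsometric equation: Δz = (R T̄/g) ln(P₁/P₂).
R T̄/g = 287 × 268.7 / 9.799 = 7869.9 m.
ln(55.10/31.2) = ln(1.7660) = 0.56872.
Δz = 7869.9 × 0.56872 = 4475.8 m.

Δz ≈ 4500 m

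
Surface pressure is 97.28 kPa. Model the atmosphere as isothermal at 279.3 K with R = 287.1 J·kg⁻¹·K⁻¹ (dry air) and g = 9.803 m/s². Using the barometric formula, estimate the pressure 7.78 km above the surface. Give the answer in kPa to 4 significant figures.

P ≈ 37.58 kPa

Scale height: H = RT/g = 287.1 × 279.3 / 9.803 = 8179.8 m.
Barometric formula: P = P₀ exp(−z/H).
z/H = 7780.0/8179.8 = 0.95112; exp(−0.95112) = 0.38631.
P = 97.28 × 0.38631 = 37.580 kPa.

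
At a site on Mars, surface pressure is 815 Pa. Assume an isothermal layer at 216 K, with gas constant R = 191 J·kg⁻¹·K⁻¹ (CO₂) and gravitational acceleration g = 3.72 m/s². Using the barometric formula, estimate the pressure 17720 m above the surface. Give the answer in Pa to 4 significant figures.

Scale height: H = RT/g = 191 × 216 / 3.72 = 11090 m.
Barometric formula: P = P₀ exp(−z/H).
z/H = 17720/11090 = 1.5978; exp(−1.5978) = 0.20234.
P = 815 × 0.20234 = 164.91 Pa.

P ≈ 164.9 Pa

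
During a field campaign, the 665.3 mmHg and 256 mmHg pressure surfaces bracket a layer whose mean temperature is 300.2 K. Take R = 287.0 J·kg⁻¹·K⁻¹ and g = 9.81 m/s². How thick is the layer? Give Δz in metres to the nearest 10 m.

Δz ≈ 8390 m

Hypsometric equation: Δz = (R T̄/g) ln(P₁/P₂).
R T̄/g = 287.0 × 300.2 / 9.81 = 8782.6 m.
ln(665.3/256) = ln(2.5988) = 0.95505.
Δz = 8782.6 × 0.95505 = 8387.8 m.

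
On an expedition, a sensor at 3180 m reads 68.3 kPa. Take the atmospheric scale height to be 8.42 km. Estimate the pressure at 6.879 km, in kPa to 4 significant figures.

Between two levels, P₂ = P₁ exp(−Δz/H) with Δz = z₂ − z₁.
Δz = 6879.0 − 3180.0 = 3699.0 m; Δz/H = 3699.0/8420.0 = 0.43931.
P₂ = 68.3 × exp(−0.43931) = 68.3 × 0.64448 = 44.018 kPa.

P ≈ 44.02 kPa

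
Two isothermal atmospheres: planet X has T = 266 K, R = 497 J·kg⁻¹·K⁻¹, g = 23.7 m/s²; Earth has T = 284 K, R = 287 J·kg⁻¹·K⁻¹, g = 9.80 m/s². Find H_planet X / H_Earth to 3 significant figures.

H_planet X/H_Earth ≈ 0.671

H = RT/g for each body.
H_planet X = 497 × 266 / 23.7 = 5578.1 m.
H_Earth = 287 × 284 / 9.80 = 8317.1 m.
H_planet X/H_Earth = 5578.1/8317.1 = 0.67068.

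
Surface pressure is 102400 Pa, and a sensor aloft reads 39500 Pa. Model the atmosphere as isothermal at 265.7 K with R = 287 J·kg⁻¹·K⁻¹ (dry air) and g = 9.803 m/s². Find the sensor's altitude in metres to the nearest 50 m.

z ≈ 7400 m

Scale height: H = RT/g = 287 × 265.7 / 9.803 = 7778.8 m.
Invert the barometric formula: z = H ln(P₀/P).
P₀/P = 102400/39500 = 2.5924; ln(2.5924) = 0.95258.
z = 7778.8 × 0.95258 = 7409.9 m.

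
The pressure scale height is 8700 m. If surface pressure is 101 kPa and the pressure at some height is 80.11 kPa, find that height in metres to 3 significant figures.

z ≈ 2020 m

Invert the barometric formula: z = H ln(P₀/P).
P₀/P = 101/80.11 = 1.2608; ln(1.2608) = 0.23175.
z = 8700.0 × 0.23175 = 2016.2 m.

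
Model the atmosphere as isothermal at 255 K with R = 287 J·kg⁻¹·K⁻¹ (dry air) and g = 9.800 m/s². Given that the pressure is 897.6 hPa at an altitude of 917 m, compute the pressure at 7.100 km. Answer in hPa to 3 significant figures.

P ≈ 392 hPa

Scale height: H = RT/g = 287 × 255 / 9.800 = 7467.9 m.
Between two levels, P₂ = P₁ exp(−Δz/H) with Δz = z₂ − z₁.
Δz = 7100.0 − 917.00 = 6183.0 m; Δz/H = 6183.0/7467.9 = 0.82794.
P₂ = 897.6 × exp(−0.82794) = 897.6 × 0.43695 = 392.21 hPa.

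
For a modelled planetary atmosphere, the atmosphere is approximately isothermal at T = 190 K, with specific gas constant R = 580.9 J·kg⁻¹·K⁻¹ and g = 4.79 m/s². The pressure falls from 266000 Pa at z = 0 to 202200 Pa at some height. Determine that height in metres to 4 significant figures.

Scale height: H = RT/g = 580.9 × 190 / 4.79 = 23042 m.
Invert the barometric formula: z = H ln(P₀/P).
P₀/P = 266000/202200 = 1.3155; ln(1.3155) = 0.27422.
z = 23042 × 0.27422 = 6318.6 m.

z ≈ 6319 m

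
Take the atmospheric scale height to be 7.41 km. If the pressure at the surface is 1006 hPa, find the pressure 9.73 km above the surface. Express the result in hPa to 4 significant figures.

Barometric formula: P = P₀ exp(−z/H).
z/H = 9730.0/7410.0 = 1.3131; exp(−1.3131) = 0.26898.
P = 1006 × 0.26898 = 270.59 hPa.

P ≈ 270.6 hPa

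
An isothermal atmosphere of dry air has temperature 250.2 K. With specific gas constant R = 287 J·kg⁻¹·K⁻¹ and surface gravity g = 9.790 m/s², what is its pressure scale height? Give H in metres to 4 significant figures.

H ≈ 7335 m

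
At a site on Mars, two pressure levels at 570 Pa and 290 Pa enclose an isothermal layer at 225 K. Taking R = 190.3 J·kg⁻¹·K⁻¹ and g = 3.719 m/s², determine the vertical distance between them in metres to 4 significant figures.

Δz ≈ 7780 m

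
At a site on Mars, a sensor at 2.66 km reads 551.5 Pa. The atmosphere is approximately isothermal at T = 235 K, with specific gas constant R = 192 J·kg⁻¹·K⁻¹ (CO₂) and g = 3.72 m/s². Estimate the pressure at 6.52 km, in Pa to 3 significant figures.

Scale height: H = RT/g = 192 × 235 / 3.72 = 12129 m.
Between two levels, P₂ = P₁ exp(−Δz/H) with Δz = z₂ − z₁.
Δz = 6520.0 − 2660.0 = 3860.0 m; Δz/H = 3860.0/12129 = 0.31825.
P₂ = 551.5 × exp(−0.31825) = 551.5 × 0.72742 = 401.17 Pa.

P ≈ 401 Pa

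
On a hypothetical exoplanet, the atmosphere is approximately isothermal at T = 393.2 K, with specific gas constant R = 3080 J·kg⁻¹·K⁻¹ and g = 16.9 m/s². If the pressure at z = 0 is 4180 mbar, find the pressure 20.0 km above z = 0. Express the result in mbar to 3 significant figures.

P ≈ 3160 mbar

Scale height: H = RT/g = 3080 × 393.2 / 16.9 = 71660 m.
Barometric formula: P = P₀ exp(−z/H).
z/H = 20000/71660 = 0.27910; exp(−0.27910) = 0.75646.
P = 4180 × 0.75646 = 3162.0 mbar.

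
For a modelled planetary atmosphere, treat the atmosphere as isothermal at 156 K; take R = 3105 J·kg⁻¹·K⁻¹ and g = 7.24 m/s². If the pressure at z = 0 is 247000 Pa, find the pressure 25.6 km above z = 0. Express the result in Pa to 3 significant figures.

P ≈ 168000 Pa

Scale height: H = RT/g = 3105 × 156 / 7.24 = 66903 m.
Barometric formula: P = P₀ exp(−z/H).
z/H = 25600/66903 = 0.38264; exp(−0.38264) = 0.68206.
P = 247000 × 0.68206 = 168470 Pa.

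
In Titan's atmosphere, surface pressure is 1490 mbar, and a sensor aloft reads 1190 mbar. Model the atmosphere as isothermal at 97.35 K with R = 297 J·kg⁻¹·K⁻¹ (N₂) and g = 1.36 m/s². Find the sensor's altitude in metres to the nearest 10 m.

Scale height: H = RT/g = 297 × 97.35 / 1.36 = 21260 m.
Invert the barometric formula: z = H ln(P₀/P).
P₀/P = 1490/1190 = 1.2521; ln(1.2521) = 0.22482.
z = 21260 × 0.22482 = 4779.7 m.

z ≈ 4780 m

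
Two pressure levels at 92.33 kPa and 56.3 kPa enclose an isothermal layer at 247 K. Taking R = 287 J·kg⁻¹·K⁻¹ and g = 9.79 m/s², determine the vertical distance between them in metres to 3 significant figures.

Hypsometric equation: Δz = (R T̄/g) ln(P₁/P₂).
R T̄/g = 287 × 247 / 9.79 = 7241.0 m.
ln(92.33/56.3) = ln(1.6400) = 0.49470.
Δz = 7241.0 × 0.49470 = 3582.1 m.

Δz ≈ 3580 m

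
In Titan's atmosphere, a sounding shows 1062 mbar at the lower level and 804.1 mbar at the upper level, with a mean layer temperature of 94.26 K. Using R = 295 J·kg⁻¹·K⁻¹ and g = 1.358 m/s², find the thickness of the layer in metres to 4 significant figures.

Δz ≈ 5696 m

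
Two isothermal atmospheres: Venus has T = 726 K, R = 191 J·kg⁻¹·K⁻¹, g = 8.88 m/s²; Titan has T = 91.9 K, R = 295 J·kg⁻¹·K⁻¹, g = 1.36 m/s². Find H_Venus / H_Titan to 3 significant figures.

H_Venus/H_Titan ≈ 0.783

H = RT/g for each body.
H_Venus = 191 × 726 / 8.88 = 15616 m.
H_Titan = 295 × 91.9 / 1.36 = 19934 m.
H_Venus/H_Titan = 15616/19934 = 0.78339.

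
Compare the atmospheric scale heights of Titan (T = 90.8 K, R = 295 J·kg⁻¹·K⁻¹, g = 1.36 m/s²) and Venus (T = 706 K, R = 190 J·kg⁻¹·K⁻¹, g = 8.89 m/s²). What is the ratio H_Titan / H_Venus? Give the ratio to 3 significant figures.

H = RT/g for each body.
H_Titan = 295 × 90.8 / 1.36 = 19696 m.
H_Venus = 190 × 706 / 8.89 = 15089 m.
H_Titan/H_Venus = 19696/15089 = 1.3053.

H_Titan/H_Venus ≈ 1.31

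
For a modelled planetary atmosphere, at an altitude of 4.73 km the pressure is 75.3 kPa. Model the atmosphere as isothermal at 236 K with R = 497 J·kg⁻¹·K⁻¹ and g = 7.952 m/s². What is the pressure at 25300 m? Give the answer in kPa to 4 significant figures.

Scale height: H = RT/g = 497 × 236 / 7.952 = 14750 m.
Between two levels, P₂ = P₁ exp(−Δz/H) with Δz = z₂ − z₁.
Δz = 25300 − 4730.0 = 20570 m; Δz/H = 20570/14750 = 1.3946.
P₂ = 75.3 × exp(−1.3946) = 75.3 × 0.24793 = 18.669 kPa.

P ≈ 18.67 kPa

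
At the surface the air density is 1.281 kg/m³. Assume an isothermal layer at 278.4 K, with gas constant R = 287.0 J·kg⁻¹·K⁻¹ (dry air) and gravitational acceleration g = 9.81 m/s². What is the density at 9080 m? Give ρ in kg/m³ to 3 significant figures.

Scale height: H = RT/g = 287.0 × 278.4 / 9.81 = 8144.8 m.
In an isothermal atmosphere, density decays like pressure: ρ = ρ₀ exp(−z/H).
z/H = 9080.0/8144.8 = 1.1148; exp(−1.1148) = 0.32798.
ρ = 1.281 × 0.32798 = 0.42014 kg/m³.

ρ ≈ 0.420 kg/m³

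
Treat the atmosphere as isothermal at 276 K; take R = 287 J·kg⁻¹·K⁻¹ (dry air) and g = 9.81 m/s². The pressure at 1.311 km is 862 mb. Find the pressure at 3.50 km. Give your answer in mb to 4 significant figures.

P ≈ 657.3 mb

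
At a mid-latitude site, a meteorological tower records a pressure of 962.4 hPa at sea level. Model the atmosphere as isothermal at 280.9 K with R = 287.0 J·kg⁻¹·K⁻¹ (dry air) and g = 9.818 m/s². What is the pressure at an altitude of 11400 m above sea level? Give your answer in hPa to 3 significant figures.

Scale height: H = RT/g = 287.0 × 280.9 / 9.818 = 8211.3 m.
Barometric formula: P = P₀ exp(−z/H).
z/H = 11400/8211.3 = 1.3883; exp(−1.3883) = 0.24950.
P = 962.4 × 0.24950 = 240.12 hPa.

P ≈ 240 hPa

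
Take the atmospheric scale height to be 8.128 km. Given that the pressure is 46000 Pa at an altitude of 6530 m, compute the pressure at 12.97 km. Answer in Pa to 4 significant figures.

P ≈ 20830 Pa

Between two levels, P₂ = P₁ exp(−Δz/H) with Δz = z₂ − z₁.
Δz = 12970 − 6530.0 = 6440.0 m; Δz/H = 6440.0/8128.0 = 0.79232.
P₂ = 46000 × exp(−0.79232) = 46000 × 0.45279 = 20828 Pa.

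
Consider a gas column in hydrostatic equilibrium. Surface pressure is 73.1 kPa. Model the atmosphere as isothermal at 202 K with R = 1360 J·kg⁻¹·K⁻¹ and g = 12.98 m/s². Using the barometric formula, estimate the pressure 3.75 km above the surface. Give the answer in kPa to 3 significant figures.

P ≈ 61.2 kPa

Scale height: H = RT/g = 1360 × 202 / 12.98 = 21165 m.
Barometric formula: P = P₀ exp(−z/H).
z/H = 3750.0/21165 = 0.17718; exp(−0.17718) = 0.83763.
P = 73.1 × 0.83763 = 61.231 kPa.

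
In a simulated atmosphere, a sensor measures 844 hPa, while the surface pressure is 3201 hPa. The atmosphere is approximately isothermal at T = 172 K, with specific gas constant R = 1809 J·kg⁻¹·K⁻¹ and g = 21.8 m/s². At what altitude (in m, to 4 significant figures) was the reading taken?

Scale height: H = RT/g = 1809 × 172 / 21.8 = 14273 m.
Invert the barometric formula: z = H ln(P₀/P).
P₀/P = 3201/844 = 3.7927; ln(3.7927) = 1.3331.
z = 14273 × 1.3331 = 19027 m.

z ≈ 19030 m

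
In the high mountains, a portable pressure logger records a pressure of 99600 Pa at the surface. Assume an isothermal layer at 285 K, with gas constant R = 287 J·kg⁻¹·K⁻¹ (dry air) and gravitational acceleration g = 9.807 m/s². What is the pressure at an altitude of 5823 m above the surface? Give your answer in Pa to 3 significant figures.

P ≈ 49600 Pa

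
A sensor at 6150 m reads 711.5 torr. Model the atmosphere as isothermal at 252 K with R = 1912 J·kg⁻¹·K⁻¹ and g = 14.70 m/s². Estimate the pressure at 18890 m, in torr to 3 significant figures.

P ≈ 482 torr

Scale height: H = RT/g = 1912 × 252 / 14.70 = 32777 m.
Between two levels, P₂ = P₁ exp(−Δz/H) with Δz = z₂ − z₁.
Δz = 18890 − 6150.0 = 12740 m; Δz/H = 12740/32777 = 0.38869.
P₂ = 711.5 × exp(−0.38869) = 711.5 × 0.67794 = 482.35 torr.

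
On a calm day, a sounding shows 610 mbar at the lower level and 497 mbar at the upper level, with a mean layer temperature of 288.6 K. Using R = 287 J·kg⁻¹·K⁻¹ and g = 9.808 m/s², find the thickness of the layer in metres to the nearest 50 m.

Hypsometric equation: Δz = (R T̄/g) ln(P₁/P₂).
R T̄/g = 287 × 288.6 / 9.808 = 8445.0 m.
ln(610/497) = ln(1.2274) = 0.20490.
Δz = 8445.0 × 0.20490 = 1730.4 m.

Δz ≈ 1750 m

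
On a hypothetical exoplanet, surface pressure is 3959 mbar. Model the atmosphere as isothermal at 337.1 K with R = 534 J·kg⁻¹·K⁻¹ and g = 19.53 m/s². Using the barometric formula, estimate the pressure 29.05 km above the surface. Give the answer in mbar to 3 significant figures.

Scale height: H = RT/g = 534 × 337.1 / 19.53 = 9217.2 m.
Barometric formula: P = P₀ exp(−z/H).
z/H = 29050/9217.2 = 3.1517; exp(−3.1517) = 0.042779.
P = 3959 × 0.042779 = 169.36 mbar.

P ≈ 169 mbar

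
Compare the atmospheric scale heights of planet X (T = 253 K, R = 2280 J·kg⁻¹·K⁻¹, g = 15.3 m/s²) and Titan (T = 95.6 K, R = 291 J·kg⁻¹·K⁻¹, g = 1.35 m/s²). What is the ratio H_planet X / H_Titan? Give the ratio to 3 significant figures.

H_planet X/H_Titan ≈ 1.83

H = RT/g for each body.
H_planet X = 2280 × 253 / 15.3 = 37702 m.
H_Titan = 291 × 95.6 / 1.35 = 20607 m.
H_planet X/H_Titan = 37702/20607 = 1.8296.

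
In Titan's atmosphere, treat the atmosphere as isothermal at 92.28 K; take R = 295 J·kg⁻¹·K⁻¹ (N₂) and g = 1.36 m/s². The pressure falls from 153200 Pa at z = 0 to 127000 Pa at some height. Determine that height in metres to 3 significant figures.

z ≈ 3750 m

Scale height: H = RT/g = 295 × 92.28 / 1.36 = 20017 m.
Invert the barometric formula: z = H ln(P₀/P).
P₀/P = 153200/127000 = 1.2063; ln(1.2063) = 0.18756.
z = 20017 × 0.18756 = 3754.4 m.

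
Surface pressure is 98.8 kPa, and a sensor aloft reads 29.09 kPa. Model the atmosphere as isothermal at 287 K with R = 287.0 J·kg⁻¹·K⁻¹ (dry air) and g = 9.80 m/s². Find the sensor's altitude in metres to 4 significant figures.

z ≈ 10280 m

Scale height: H = RT/g = 287.0 × 287 / 9.80 = 8405.0 m.
Invert the barometric formula: z = H ln(P₀/P).
P₀/P = 98.8/29.09 = 3.3964; ln(3.3964) = 1.2227.
z = 8405.0 × 1.2227 = 10277 m.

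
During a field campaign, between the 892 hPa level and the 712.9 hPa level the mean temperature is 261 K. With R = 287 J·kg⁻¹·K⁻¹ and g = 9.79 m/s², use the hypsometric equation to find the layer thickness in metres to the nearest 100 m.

Hypsometric equation: Δz = (R T̄/g) ln(P₁/P₂).
R T̄/g = 287 × 261 / 9.79 = 7651.4 m.
ln(892/712.9) = ln(1.2512) = 0.22410.
Δz = 7651.4 × 0.22410 = 1714.7 m.

Δz ≈ 1700 m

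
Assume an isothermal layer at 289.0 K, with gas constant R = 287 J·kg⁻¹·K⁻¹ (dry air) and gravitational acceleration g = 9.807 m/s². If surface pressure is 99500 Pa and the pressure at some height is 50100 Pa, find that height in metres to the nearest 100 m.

Scale height: H = RT/g = 287 × 289.0 / 9.807 = 8457.5 m.
Invert the barometric formula: z = H ln(P₀/P).
P₀/P = 99500/50100 = 1.9860; ln(1.9860) = 0.68612.
z = 8457.5 × 0.68612 = 5802.9 m.

z ≈ 5800 m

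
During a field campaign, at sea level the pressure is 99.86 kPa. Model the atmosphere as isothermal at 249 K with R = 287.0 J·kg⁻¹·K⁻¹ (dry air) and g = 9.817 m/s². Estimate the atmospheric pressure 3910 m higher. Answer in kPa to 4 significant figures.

P ≈ 58.36 kPa

Scale height: H = RT/g = 287.0 × 249 / 9.817 = 7279.5 m.
Barometric formula: P = P₀ exp(−z/H).
z/H = 3910.0/7279.5 = 0.53712; exp(−0.53712) = 0.58443.
P = 99.86 × 0.58443 = 58.361 kPa.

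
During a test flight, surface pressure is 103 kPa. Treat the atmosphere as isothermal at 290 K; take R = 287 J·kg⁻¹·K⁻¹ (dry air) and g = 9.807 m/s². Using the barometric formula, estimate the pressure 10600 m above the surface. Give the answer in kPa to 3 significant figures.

P ≈ 29.5 kPa

Scale height: H = RT/g = 287 × 290 / 9.807 = 8486.8 m.
Barometric formula: P = P₀ exp(−z/H).
z/H = 10600/8486.8 = 1.2490; exp(−1.2490) = 0.28679.
P = 103 × 0.28679 = 29.539 kPa.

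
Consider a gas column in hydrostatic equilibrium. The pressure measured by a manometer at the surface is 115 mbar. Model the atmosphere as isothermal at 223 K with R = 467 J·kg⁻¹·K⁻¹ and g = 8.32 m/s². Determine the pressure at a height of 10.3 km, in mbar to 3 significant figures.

P ≈ 50.5 mbar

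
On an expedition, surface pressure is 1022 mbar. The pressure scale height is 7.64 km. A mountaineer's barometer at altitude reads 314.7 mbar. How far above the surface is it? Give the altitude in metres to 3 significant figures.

Invert the barometric formula: z = H ln(P₀/P).
P₀/P = 1022/314.7 = 3.2475; ln(3.2475) = 1.1779.
z = 7640.0 × 1.1779 = 8999.2 m.

z ≈ 9000 m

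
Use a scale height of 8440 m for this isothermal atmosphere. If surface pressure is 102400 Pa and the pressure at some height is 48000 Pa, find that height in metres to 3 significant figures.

z ≈ 6390 m

Invert the barometric formula: z = H ln(P₀/P).
P₀/P = 102400/48000 = 2.1333; ln(2.1333) = 0.75767.
z = 8440.0 × 0.75767 = 6394.7 m.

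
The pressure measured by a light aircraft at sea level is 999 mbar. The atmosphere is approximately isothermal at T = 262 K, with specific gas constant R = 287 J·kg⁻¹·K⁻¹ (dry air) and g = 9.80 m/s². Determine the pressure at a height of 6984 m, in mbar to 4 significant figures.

P ≈ 402.0 mbar

Scale height: H = RT/g = 287 × 262 / 9.80 = 7672.9 m.
Barometric formula: P = P₀ exp(−z/H).
z/H = 6984.0/7672.9 = 0.91022; exp(−0.91022) = 0.40244.
P = 999 × 0.40244 = 402.04 mbar.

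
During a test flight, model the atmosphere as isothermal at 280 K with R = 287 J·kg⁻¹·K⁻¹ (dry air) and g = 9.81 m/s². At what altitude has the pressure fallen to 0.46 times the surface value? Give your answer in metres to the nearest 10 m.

z ≈ 6360 m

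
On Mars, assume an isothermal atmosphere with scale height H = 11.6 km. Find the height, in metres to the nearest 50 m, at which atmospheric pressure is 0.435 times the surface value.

Set P/P₀ = exp(−z/H) = 0.435, so z = −H ln(0.435).
−ln(0.435) = 0.83241; z = 11600 × 0.83241 = 9656.0 m.

z ≈ 9650 m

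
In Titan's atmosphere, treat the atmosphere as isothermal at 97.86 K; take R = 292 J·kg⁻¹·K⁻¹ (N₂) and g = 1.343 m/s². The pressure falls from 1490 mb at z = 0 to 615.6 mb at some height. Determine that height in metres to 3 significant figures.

z ≈ 18800 m

Scale height: H = RT/g = 292 × 97.86 / 1.343 = 21277 m.
Invert the barometric formula: z = H ln(P₀/P).
P₀/P = 1490/615.6 = 2.4204; ln(2.4204) = 0.88393.
z = 21277 × 0.88393 = 18807 m.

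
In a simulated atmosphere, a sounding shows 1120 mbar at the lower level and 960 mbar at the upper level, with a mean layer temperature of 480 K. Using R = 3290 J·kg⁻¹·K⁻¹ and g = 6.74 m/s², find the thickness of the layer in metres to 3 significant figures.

Δz ≈ 36100 m

Hypsometric equation: Δz = (R T̄/g) ln(P₁/P₂).
R T̄/g = 3290 × 480 / 6.74 = 234300 m.
ln(1120/960) = ln(1.1667) = 0.15418.
Δz = 234300 × 0.15418 = 36124 m.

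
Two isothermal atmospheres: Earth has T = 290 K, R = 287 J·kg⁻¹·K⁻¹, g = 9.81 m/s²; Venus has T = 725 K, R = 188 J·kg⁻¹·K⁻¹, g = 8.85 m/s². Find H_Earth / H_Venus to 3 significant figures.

H = RT/g for each body.
H_Earth = 287 × 290 / 9.81 = 8484.2 m.
H_Venus = 188 × 725 / 8.85 = 15401 m.
H_Earth/H_Venus = 8484.2/15401 = 0.55089.

H_Earth/H_Venus ≈ 0.551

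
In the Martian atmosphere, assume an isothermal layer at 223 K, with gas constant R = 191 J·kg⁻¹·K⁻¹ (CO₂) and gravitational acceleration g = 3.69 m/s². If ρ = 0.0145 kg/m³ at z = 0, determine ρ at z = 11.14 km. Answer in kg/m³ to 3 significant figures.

Scale height: H = RT/g = 191 × 223 / 3.69 = 11543 m.
In an isothermal atmosphere, density decays like pressure: ρ = ρ₀ exp(−z/H).
z/H = 11140/11543 = 0.96509; exp(−0.96509) = 0.38095.
ρ = 0.0145 × 0.38095 = 0.0055238 kg/m³.

ρ ≈ 0.00552 kg/m³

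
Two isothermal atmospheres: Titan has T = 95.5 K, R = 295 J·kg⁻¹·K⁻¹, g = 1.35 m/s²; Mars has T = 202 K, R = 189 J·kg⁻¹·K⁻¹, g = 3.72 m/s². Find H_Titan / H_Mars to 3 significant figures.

H_Titan/H_Mars ≈ 2.03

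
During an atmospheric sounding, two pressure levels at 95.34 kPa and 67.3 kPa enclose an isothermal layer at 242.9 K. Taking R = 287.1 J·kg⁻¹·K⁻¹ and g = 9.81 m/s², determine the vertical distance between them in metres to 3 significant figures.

Hypsometric equation: Δz = (R T̄/g) ln(P₁/P₂).
R T̄/g = 287.1 × 242.9 / 9.81 = 7108.7 m.
ln(95.34/67.3) = ln(1.4166) = 0.34826.
Δz = 7108.7 × 0.34826 = 2475.7 m.

Δz ≈ 2480 m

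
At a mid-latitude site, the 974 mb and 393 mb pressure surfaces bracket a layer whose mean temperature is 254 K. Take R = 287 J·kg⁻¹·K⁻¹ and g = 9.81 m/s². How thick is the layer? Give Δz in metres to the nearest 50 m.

Δz ≈ 6750 m

Hypsometric equation: Δz = (R T̄/g) ln(P₁/P₂).
R T̄/g = 287 × 254 / 9.81 = 7431.0 m.
ln(974/393) = ln(2.4784) = 0.90761.
Δz = 7431.0 × 0.90761 = 6744.4 m.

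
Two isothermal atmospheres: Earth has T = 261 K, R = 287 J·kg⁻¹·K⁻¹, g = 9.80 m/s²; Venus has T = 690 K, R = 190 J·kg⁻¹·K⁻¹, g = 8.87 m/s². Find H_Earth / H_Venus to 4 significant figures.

H = RT/g for each body.
H_Earth = 287 × 261 / 9.80 = 7643.6 m.
H_Venus = 190 × 690 / 8.87 = 14780 m.
H_Earth/H_Venus = 7643.6/14780 = 0.51716.

H_Earth/H_Venus ≈ 0.5172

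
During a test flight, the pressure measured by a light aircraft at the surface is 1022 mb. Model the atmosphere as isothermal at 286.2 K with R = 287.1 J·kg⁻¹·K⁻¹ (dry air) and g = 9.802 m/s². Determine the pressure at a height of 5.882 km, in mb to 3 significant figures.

P ≈ 507 mb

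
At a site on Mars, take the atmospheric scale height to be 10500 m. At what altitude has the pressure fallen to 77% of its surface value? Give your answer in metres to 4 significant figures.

Set P/P₀ = exp(−z/H) = 0.77, so z = −H ln(0.77).
−ln(0.77) = 0.26136; z = 10500 × 0.26136 = 2744.3 m.

z ≈ 2744 m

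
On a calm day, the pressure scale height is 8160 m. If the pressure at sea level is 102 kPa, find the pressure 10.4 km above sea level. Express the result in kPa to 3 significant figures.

P ≈ 28.5 kPa

Barometric formula: P = P₀ exp(−z/H).
z/H = 10400/8160.0 = 1.2745; exp(−1.2745) = 0.27957.
P = 102 × 0.27957 = 28.516 kPa.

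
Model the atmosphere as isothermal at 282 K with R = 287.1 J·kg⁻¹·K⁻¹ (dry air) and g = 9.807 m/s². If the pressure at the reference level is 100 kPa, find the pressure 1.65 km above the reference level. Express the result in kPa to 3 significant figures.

P ≈ 81.9 kPa

Scale height: H = RT/g = 287.1 × 282 / 9.807 = 8255.6 m.
Barometric formula: P = P₀ exp(−z/H).
z/H = 1650.0/8255.6 = 0.19986; exp(−0.19986) = 0.81885.
P = 100 × 0.81885 = 81.885 kPa.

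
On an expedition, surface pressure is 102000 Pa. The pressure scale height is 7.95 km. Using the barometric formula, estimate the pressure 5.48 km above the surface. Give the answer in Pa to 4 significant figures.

P ≈ 51200 Pa

Barometric formula: P = P₀ exp(−z/H).
z/H = 5480.0/7950.0 = 0.68931; exp(−0.68931) = 0.50192.
P = 102000 × 0.50192 = 51196 Pa.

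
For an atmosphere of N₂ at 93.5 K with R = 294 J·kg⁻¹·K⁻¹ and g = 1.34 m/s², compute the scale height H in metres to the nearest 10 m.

H ≈ 20510 m

The scale height of an isothermal atmosphere is H = RT/g.
H = 294 × 93.5 / 1.34 = 27489/1.34 = 20514 m.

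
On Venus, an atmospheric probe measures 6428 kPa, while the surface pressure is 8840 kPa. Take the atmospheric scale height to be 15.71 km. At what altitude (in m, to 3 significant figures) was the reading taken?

z ≈ 5010 m

Invert the barometric formula: z = H ln(P₀/P).
P₀/P = 8840/6428 = 1.3752; ln(1.3752) = 0.31860.
z = 15710 × 0.31860 = 5005.2 m.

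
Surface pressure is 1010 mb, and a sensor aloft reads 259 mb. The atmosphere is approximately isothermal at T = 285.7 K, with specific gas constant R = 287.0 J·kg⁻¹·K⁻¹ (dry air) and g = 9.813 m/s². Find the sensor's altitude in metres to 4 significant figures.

Scale height: H = RT/g = 287.0 × 285.7 / 9.813 = 8355.8 m.
Invert the barometric formula: z = H ln(P₀/P).
P₀/P = 1010/259 = 3.8996; ln(3.8996) = 1.3609.
z = 8355.8 × 1.3609 = 11371 m.

z ≈ 11370 m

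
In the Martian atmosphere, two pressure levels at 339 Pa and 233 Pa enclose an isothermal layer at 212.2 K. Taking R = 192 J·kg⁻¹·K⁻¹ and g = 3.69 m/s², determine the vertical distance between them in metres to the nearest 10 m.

Δz ≈ 4140 m

Hypsometric equation: Δz = (R T̄/g) ln(P₁/P₂).
R T̄/g = 192 × 212.2 / 3.69 = 11041 m.
ln(339/233) = ln(1.4549) = 0.37494.
Δz = 11041 × 0.37494 = 4139.7 m.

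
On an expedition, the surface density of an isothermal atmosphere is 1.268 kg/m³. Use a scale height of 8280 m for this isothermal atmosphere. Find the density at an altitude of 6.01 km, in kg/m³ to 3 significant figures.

ρ ≈ 0.614 kg/m³

In an isothermal atmosphere, density decays like pressure: ρ = ρ₀ exp(−z/H).
z/H = 6010.0/8280.0 = 0.72585; exp(−0.72585) = 0.48391.
ρ = 1.268 × 0.48391 = 0.61360 kg/m³.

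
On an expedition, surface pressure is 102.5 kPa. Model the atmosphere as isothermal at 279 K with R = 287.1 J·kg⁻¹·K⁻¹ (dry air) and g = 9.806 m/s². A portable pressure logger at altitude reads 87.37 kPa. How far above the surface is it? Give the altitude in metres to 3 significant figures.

Scale height: H = RT/g = 287.1 × 279 / 9.806 = 8168.6 m.
Invert the barometric formula: z = H ln(P₀/P).
P₀/P = 102.5/87.37 = 1.1732; ln(1.1732) = 0.15974.
z = 8168.6 × 0.15974 = 1304.9 m.

z ≈ 1300 m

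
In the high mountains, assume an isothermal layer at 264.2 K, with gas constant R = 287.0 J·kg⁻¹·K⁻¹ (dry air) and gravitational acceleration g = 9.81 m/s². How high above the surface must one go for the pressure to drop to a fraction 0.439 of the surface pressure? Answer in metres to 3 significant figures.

Scale height: H = RT/g = 287.0 × 264.2 / 9.81 = 7729.4 m.
Set P/P₀ = exp(−z/H) = 0.439, so z = −H ln(0.439).
−ln(0.439) = 0.82326; z = 7729.4 × 0.82326 = 6363.3 m.

z ≈ 6360 m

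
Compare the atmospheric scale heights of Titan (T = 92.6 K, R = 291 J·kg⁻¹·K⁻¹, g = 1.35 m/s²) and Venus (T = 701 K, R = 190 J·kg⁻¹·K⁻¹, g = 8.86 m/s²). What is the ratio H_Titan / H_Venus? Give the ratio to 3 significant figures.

H_Titan/H_Venus ≈ 1.33

H = RT/g for each body.
H_Titan = 291 × 92.6 / 1.35 = 19960 m.
H_Venus = 190 × 701 / 8.86 = 15033 m.
H_Titan/H_Venus = 19960/15033 = 1.3277.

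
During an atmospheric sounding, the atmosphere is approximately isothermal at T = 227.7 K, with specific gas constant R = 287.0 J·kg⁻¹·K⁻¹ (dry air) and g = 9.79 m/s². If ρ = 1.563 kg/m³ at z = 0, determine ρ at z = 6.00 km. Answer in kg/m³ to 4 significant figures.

Scale height: H = RT/g = 287.0 × 227.7 / 9.79 = 6675.2 m.
In an isothermal atmosphere, density decays like pressure: ρ = ρ₀ exp(−z/H).
z/H = 6000.0/6675.2 = 0.89885; exp(−0.89885) = 0.40704.
ρ = 1.563 × 0.40704 = 0.63620 kg/m³.

ρ ≈ 0.6362 kg/m³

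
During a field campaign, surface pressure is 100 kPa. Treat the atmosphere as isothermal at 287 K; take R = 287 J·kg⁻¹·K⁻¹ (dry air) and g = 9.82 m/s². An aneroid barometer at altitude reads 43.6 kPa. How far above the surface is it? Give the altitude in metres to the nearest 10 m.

z ≈ 6960 m

Scale height: H = RT/g = 287 × 287 / 9.82 = 8387.9 m.
Invert the barometric formula: z = H ln(P₀/P).
P₀/P = 100/43.6 = 2.2936; ln(2.2936) = 0.83012.
z = 8387.9 × 0.83012 = 6963.0 m.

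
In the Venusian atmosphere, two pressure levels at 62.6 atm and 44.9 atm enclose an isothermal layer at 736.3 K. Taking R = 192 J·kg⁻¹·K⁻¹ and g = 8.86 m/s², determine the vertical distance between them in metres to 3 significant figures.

Δz ≈ 5300 m

Hypsometric equation: Δz = (R T̄/g) ln(P₁/P₂).
R T̄/g = 192 × 736.3 / 8.86 = 15956 m.
ln(62.6/44.9) = ln(1.3942) = 0.33232.
Δz = 15956 × 0.33232 = 5302.5 m.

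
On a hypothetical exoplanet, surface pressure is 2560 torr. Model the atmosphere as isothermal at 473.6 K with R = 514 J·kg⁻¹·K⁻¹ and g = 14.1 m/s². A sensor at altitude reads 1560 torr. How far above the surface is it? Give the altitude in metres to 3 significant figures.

z ≈ 8550 m

Scale height: H = RT/g = 514 × 473.6 / 14.1 = 17265 m.
Invert the barometric formula: z = H ln(P₀/P).
P₀/P = 2560/1560 = 1.6410; ln(1.6410) = 0.49531.
z = 17265 × 0.49531 = 8551.5 m.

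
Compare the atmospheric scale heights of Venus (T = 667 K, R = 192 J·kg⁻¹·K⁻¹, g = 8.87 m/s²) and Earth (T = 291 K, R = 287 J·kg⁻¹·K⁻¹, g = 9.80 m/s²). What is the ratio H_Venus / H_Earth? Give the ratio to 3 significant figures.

H = RT/g for each body.
H_Venus = 192 × 667 / 8.87 = 14438 m.
H_Earth = 287 × 291 / 9.80 = 8522.1 m.
H_Venus/H_Earth = 14438/8522.1 = 1.6942.

H_Venus/H_Earth ≈ 1.69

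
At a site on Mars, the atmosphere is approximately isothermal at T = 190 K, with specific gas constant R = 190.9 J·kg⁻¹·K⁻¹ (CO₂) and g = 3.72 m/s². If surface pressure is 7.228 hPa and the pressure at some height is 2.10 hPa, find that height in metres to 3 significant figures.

Scale height: H = RT/g = 190.9 × 190 / 3.72 = 9750.3 m.
Invert the barometric formula: z = H ln(P₀/P).
P₀/P = 7.228/2.10 = 3.4419; ln(3.4419) = 1.2360.
z = 9750.3 × 1.2360 = 12051 m.

z ≈ 12100 m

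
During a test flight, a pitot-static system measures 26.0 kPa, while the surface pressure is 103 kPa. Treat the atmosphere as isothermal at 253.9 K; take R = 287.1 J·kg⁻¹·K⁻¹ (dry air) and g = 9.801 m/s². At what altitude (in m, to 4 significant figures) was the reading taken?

z ≈ 10240 m

Scale height: H = RT/g = 287.1 × 253.9 / 9.801 = 7437.5 m.
Invert the barometric formula: z = H ln(P₀/P).
P₀/P = 103/26.0 = 3.9615; ln(3.9615) = 1.3766.
z = 7437.5 × 1.3766 = 10238 m.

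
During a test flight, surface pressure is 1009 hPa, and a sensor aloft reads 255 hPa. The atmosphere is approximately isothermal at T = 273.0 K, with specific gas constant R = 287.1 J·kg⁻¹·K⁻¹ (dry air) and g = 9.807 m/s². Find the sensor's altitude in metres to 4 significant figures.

Scale height: H = RT/g = 287.1 × 273.0 / 9.807 = 7992.1 m.
Invert the barometric formula: z = H ln(P₀/P).
P₀/P = 1009/255 = 3.9569; ln(3.9569) = 1.3755.
z = 7992.1 × 1.3755 = 10993 m.

z ≈ 10990 m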